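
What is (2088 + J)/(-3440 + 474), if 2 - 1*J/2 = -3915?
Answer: -4961/1483 ≈ -3.3452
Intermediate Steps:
J = 7834 (J = 4 - 2*(-3915) = 4 + 7830 = 7834)
(2088 + J)/(-3440 + 474) = (2088 + 7834)/(-3440 + 474) = 9922/(-2966) = 9922*(-1/2966) = -4961/1483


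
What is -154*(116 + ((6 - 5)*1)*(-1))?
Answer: -17710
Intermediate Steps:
-154*(116 + ((6 - 5)*1)*(-1)) = -154*(116 + (1*1)*(-1)) = -154*(116 + 1*(-1)) = -154*(116 - 1) = -154*115 = -17710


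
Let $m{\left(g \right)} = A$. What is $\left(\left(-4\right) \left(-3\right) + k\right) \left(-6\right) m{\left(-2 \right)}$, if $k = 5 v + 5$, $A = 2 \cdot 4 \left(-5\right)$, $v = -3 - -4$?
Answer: $5280$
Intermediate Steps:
$v = 1$ ($v = -3 + 4 = 1$)
$A = -40$ ($A = 8 \left(-5\right) = -40$)
$m{\left(g \right)} = -40$
$k = 10$ ($k = 5 \cdot 1 + 5 = 5 + 5 = 10$)
$\left(\left(-4\right) \left(-3\right) + k\right) \left(-6\right) m{\left(-2 \right)} = \left(\left(-4\right) \left(-3\right) + 10\right) \left(-6\right) \left(-40\right) = \left(12 + 10\right) \left(-6\right) \left(-40\right) = 22 \left(-6\right) \left(-40\right) = \left(-132\right) \left(-40\right) = 5280$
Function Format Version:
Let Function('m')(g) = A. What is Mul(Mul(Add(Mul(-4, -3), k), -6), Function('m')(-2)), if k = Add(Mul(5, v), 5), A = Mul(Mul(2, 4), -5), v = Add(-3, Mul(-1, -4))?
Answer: 5280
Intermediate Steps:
v = 1 (v = Add(-3, 4) = 1)
A = -40 (A = Mul(8, -5) = -40)
Function('m')(g) = -40
k = 10 (k = Add(Mul(5, 1), 5) = Add(5, 5) = 10)
Mul(Mul(Add(Mul(-4, -3), k), -6), Function('m')(-2)) = Mul(Mul(Add(Mul(-4, -3), 10), -6), -40) = Mul(Mul(Add(12, 10), -6), -40) = Mul(Mul(22, -6), -40) = Mul(-132, -40) = 5280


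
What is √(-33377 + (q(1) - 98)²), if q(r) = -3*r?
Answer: 2*I*√5794 ≈ 152.24*I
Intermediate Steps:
√(-33377 + (q(1) - 98)²) = √(-33377 + (-3*1 - 98)²) = √(-33377 + (-3 - 98)²) = √(-33377 + (-101)²) = √(-33377 + 10201) = √(-23176) = 2*I*√5794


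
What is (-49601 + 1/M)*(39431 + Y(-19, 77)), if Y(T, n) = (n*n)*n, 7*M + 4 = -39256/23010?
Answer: -403750279309153/16412 ≈ -2.4601e+10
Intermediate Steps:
M = -65648/80535 (M = -4/7 + (-39256/23010)/7 = -4/7 + (-39256*1/23010)/7 = -4/7 + (⅐)*(-19628/11505) = -4/7 - 2804/11505 = -65648/80535 ≈ -0.81515)
Y(T, n) = n³ (Y(T, n) = n²*n = n³)
(-49601 + 1/M)*(39431 + Y(-19, 77)) = (-49601 + 1/(-65648/80535))*(39431 + 77³) = (-49601 - 80535/65648)*(39431 + 456533) = -3256286983/65648*495964 = -403750279309153/16412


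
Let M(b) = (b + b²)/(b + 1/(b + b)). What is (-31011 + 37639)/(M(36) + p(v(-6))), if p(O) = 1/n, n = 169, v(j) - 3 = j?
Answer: 2904502276/16210369 ≈ 179.18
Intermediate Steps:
v(j) = 3 + j
p(O) = 1/169
M(b) = (b + b²)/(b + 1/(2*b))
(-31011 + 37639)/(M(36) + p(v(-6))) = (-31011 + 37639)/(2*36²*(1 + 36)/(1 + 2*36²) + 1/169) = 6628/(2*1296*37/(1 + 2*1296) + 1/169) = 6628/(2*1296*37/(1 + 2592) + 1/169) = 6628/(2*1296*37/2593 + 1/169) = 6628/(2*1296*(1/2593)*37 + 1/169) = 6628/(95904/2593 + 1/169) = 6628/(16210369/438217) = 6628*(438217/16210369) = 2904502276/16210369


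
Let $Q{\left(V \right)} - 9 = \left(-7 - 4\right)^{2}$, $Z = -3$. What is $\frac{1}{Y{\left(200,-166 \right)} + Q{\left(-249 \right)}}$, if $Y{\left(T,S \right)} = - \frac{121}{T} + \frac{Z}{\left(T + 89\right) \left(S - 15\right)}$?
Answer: $\frac{10461800}{1353705211} \approx 0.0077283$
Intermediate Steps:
$Q{\left(V \right)} = 130$ ($Q{\left(V \right)} = 9 + \left(-7 - 4\right)^{2} = 9 + \left(-11\right)^{2} = 9 + 121 = 130$)
$Y{\left(T,S \right)} = - \frac{121}{T} - \frac{3}{\left(-15 + S\right) \left(89 + T\right)}$ ($Y{\left(T,S \right)} = - \frac{121}{T} - \frac{3}{\left(T + 89\right) \left(S - 15\right)} = - \frac{121}{T} - \frac{3}{\left(89 + T\right) \left(-15 + S\right)} = - \frac{121}{T} - \frac{3}{\left(-15 + S\right) \left(89 + T\right)}$)
$\frac{1}{Y{\left(200,-166 \right)} + Q{\left(-249 \right)}} = \frac{1}{\frac{161535 - -1787654 + 1812 \cdot 200 - \left(-20086\right) 200}{200 \left(-1335 - 3000 + 89 \left(-166\right) - 33200\right)} + 130} = \frac{1}{\frac{161535 + 1787654 + 362400 + 4017200}{200 \left(-1335 - 3000 - 14774 - 33200\right)} + 130} = \frac{1}{\frac{1}{200} \frac{1}{-52309} \cdot 6328789 + 130} = \frac{1}{\frac{1}{200} \left(- \frac{1}{52309}\right) 6328789 + 130} = \frac{1}{- \frac{6328789}{10461800} + 130} = \frac{1}{\frac{1353705211}{10461800}} = \frac{10461800}{1353705211}$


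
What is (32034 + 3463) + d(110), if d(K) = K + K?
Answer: 35717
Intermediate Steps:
d(K) = 2*K
(32034 + 3463) + d(110) = (32034 + 3463) + 2*110 = 35497 + 220 = 35717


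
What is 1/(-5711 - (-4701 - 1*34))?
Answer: -1/976 ≈ -0.0010246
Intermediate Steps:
1/(-5711 - (-4701 - 1*34)) = 1/(-5711 - (-4701 - 34)) = 1/(-5711 - 1*(-4735)) = 1/(-5711 + 4735) = 1/(-976) = -1/976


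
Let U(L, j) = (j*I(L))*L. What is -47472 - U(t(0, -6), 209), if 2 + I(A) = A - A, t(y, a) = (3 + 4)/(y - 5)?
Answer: -240286/5 ≈ -48057.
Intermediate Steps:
t(y, a) = 7/(-5 + y)
I(A) = -2 (I(A) = -2 + (A - A) = -2 + 0 = -2)
U(L, j) = -2*L*j (U(L, j) = (j*(-2))*L = (-2*j)*L = -2*L*j)
-47472 - U(t(0, -6), 209) = -47472 - (-2)*7/(-5 + 0)*209 = -47472 - (-2)*7/(-5)*209 = -47472 - (-2)*7*(-⅕)*209 = -47472 - (-2)*(-7)*209/5 = -47472 - 1*2926/5 = -47472 - 2926/5 = -240286/5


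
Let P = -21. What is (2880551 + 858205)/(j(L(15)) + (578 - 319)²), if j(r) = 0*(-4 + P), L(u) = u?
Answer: 534108/9583 ≈ 55.735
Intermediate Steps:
j(r) = 0 (j(r) = 0*(-4 - 21) = 0*(-25) = 0)
(2880551 + 858205)/(j(L(15)) + (578 - 319)²) = (2880551 + 858205)/(0 + (578 - 319)²) = 3738756/(0 + 259²) = 3738756/(0 + 67081) = 3738756/67081 = 3738756*(1/67081) = 534108/9583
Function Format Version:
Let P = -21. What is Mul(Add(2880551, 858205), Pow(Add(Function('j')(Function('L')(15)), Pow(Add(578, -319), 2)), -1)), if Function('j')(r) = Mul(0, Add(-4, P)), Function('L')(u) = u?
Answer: Rational(534108, 9583) ≈ 55.735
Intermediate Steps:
Function('j')(r) = 0 (Function('j')(r) = Mul(0, Add(-4, -21)) = Mul(0, -25) = 0)
Mul(Add(2880551, 858205), Pow(Add(Function('j')(Function('L')(15)), Pow(Add(578, -319), 2)), -1)) = Mul(Add(2880551, 858205), Pow(Add(0, Pow(Add(578, -319), 2)), -1)) = Mul(3738756, Pow(Add(0, Pow(259, 2)), -1)) = Mul(3738756, Pow(Add(0, 67081), -1)) = Mul(3738756, Pow(67081, -1)) = Mul(3738756, Rational(1, 67081)) = Rational(534108, 9583)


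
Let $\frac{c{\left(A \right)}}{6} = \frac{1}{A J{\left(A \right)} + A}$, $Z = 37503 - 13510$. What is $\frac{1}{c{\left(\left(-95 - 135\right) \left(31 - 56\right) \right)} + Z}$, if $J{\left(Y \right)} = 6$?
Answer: $\frac{20125}{482859128} \approx 4.1679 \cdot 10^{-5}$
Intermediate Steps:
$Z = 23993$ ($Z = 37503 - 13510 = 23993$)
$c{\left(A \right)} = \frac{6}{7 A}$ ($c{\left(A \right)} = \frac{6}{A 6 + A} = \frac{6}{6 A + A} = \frac{6}{7 A}$)
$\frac{1}{c{\left(\left(-95 - 135\right) \left(31 - 56\right) \right)} + Z} = \frac{1}{\frac{6}{7 \left(-95 - 135\right) \left(31 - 56\right)} + 23993} = \frac{1}{\frac{6}{7 \left(\left(-230\right) \left(-25\right)\right)} + 23993} = \frac{1}{\frac{6}{7 \cdot 5750} + 23993} = \frac{1}{\frac{6}{7} \cdot \frac{1}{5750} + 23993} = \frac{1}{\frac{3}{20125} + 23993} = \frac{1}{\frac{482859128}{20125}} = \frac{20125}{482859128}$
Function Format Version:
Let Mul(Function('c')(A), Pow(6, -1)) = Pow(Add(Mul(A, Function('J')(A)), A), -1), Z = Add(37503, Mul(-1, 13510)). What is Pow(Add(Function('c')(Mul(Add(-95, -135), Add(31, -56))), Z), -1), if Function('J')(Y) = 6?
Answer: Rational(20125, 482859128) ≈ 4.1679e-5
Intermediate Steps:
Z = 23993 (Z = Add(37503, -13510) = 23993)
Function('c')(A) = Mul(Rational(6, 7), Pow(A, -1)) (Function('c')(A) = Mul(6, Pow(Add(Mul(A, 6), A), -1)) = Mul(6, Pow(Add(Mul(6, A), A), -1)) = Mul(6, Pow(Mul(7, A), -1)) = Mul(6, Mul(Rational(1, 7), Pow(A, -1))) = Mul(Rational(6, 7), Pow(A, -1)))
Pow(Add(Function('c')(Mul(Add(-95, -135), Add(31, -56))), Z), -1) = Pow(Add(Mul(Rational(6, 7), Pow(Mul(Add(-95, -135), Add(31, -56)), -1)), 23993), -1) = Pow(Add(Mul(Rational(6, 7), Pow(Mul(-230, -25), -1)), 23993), -1) = Pow(Add(Mul(Rational(6, 7), Pow(5750, -1)), 23993), -1) = Pow(Add(Mul(Rational(6, 7), Rational(1, 5750)), 23993), -1) = Pow(Add(Rational(3, 20125), 23993), -1) = Pow(Rational(482859128, 20125), -1) = Rational(20125, 482859128)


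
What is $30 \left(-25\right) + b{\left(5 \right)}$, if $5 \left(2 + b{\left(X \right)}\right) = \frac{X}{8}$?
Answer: $- \frac{6015}{8} \approx -751.88$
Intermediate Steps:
$b{\left(X \right)} = -2 + \frac{X}{40}$ ($b{\left(X \right)} = -2 + \frac{X \frac{1}{8}}{5} = -2 + \frac{\frac{1}{8} X}{5} = -2 + \frac{X}{40}$)
$30 \left(-25\right) + b{\left(5 \right)} = 30 \left(-25\right) + \left(-2 + \frac{1}{40} \cdot 5\right) = -750 + \left(-2 + \frac{1}{8}\right) = -750 - \frac{15}{8} = - \frac{6015}{8}$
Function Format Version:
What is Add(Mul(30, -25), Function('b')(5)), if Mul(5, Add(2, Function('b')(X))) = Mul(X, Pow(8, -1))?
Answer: Rational(-6015, 8) ≈ -751.88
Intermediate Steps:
Function('b')(X) = Add(-2, Mul(Rational(1, 40), X)) (Function('b')(X) = Add(-2, Mul(Rational(1, 5), Mul(X, Pow(8, -1)))) = Add(-2, Mul(Rational(1, 5), Mul(X, Rational(1, 8)))) = Add(-2, Mul(Rational(1, 5), Mul(Rational(1, 8), X))) = Add(-2, Mul(Rational(1, 40), X)))
Add(Mul(30, -25), Function('b')(5)) = Add(Mul(30, -25), Add(-2, Mul(Rational(1, 40), 5))) = Add(-750, Add(-2, Rational(1, 8))) = Add(-750, Rational(-15, 8)) = Rational(-6015, 8)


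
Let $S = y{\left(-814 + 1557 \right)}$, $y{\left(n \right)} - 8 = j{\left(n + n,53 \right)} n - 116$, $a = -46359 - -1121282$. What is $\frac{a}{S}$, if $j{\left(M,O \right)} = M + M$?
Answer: $\frac{1074923}{2208088} \approx 0.48681$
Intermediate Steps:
$j{\left(M,O \right)} = 2 M$
$a = 1074923$ ($a = -46359 + 1121282 = 1074923$)
$y{\left(n \right)} = -108 + 4 n^{2}$ ($y{\left(n \right)} = 8 + \left(2 \left(n + n\right) n - 116\right) = 8 + \left(2 \cdot 2 n n - 116\right) = 8 + \left(4 n n - 116\right) = 8 + \left(4 n^{2} - 116\right) = 8 + \left(-116 + 4 n^{2}\right) = -108 + 4 n^{2}$)
$S = 2208088$ ($S = -108 + 4 \left(-814 + 1557\right)^{2} = -108 + 4 \cdot 743^{2} = -108 + 4 \cdot 552049 = -108 + 2208196 = 2208088$)
$\frac{a}{S} = \frac{1074923}{2208088}$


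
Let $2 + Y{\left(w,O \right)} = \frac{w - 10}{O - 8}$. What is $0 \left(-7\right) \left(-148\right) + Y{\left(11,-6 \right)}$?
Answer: $- \frac{29}{14} \approx -2.0714$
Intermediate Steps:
$Y{\left(w,O \right)} = -2 + \frac{-10 + w}{-8 + O}$ ($Y{\left(w,O \right)} = -2 + \frac{w - 10}{O - 8} = -2 + \frac{-10 + w}{-8 + O}$)
$0 \left(-7\right) \left(-148\right) + Y{\left(11,-6 \right)} = 0 \left(-7\right) \left(-148\right) + \frac{6 + 11 - -12}{-8 - 6} = 0 \left(-148\right) + \frac{6 + 11 + 12}{-14} = 0 - \frac{29}{14} = - \frac{29}{14}$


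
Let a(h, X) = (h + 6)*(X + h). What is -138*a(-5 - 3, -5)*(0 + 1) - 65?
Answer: -3653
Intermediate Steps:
a(h, X) = (6 + h)*(X + h)
-138*a(-5 - 3, -5)*(0 + 1) - 65 = -138*((-5 - 3)**2 + 6*(-5) + 6*(-5 - 3) - 5*(-5 - 3))*(0 + 1) - 65 = -138*((-8)**2 - 30 + 6*(-8) - 5*(-8)) - 65 = -138*(64 - 30 - 48 + 40) - 65 = -3588 - 65 = -3653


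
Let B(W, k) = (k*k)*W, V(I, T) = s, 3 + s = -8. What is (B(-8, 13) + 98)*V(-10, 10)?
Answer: 13794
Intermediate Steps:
s = -11 (s = -3 - 8 = -11)
V(I, T) = -11
B(W, k) = W*k² (B(W, k) = k²*W = W*k²)
(B(-8, 13) + 98)*V(-10, 10) = (-8*13² + 98)*(-11) = (-8*169 + 98)*(-11) = (-1352 + 98)*(-11) = -1254*(-11) = 13794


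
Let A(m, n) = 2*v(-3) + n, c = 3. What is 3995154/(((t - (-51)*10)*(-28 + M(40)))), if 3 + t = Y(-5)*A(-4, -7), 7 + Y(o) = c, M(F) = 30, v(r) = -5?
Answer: 1997577/575 ≈ 3474.0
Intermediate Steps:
Y(o) = -4 (Y(o) = -7 + 3 = -4)
A(m, n) = -10 + n (A(m, n) = 2*(-5) + n = -10 + n)
t = 65 (t = -3 - 4*(-10 - 7) = -3 - 4*(-17) = -3 + 68 = 65)
3995154/(((t - (-51)*10)*(-28 + M(40)))) = 3995154/(((65 - (-51)*10)*(-28 + 30))) = 3995154/(((65 - 1*(-510))*2)) = 3995154/(((65 + 510)*2)) = 3995154/((575*2)) = 3995154/1150 = 3995154*(1/1150) = 1997577/575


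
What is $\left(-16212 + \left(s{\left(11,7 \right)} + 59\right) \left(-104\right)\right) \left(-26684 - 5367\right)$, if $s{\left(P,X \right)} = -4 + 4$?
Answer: $716275748$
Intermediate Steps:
$s{\left(P,X \right)} = 0$
$\left(-16212 + \left(s{\left(11,7 \right)} + 59\right) \left(-104\right)\right) \left(-26684 - 5367\right) = \left(-16212 + \left(0 + 59\right) \left(-104\right)\right) \left(-26684 - 5367\right) = \left(-16212 + 59 \left(-104\right)\right) \left(-32051\right) = \left(-16212 - 6136\right) \left(-32051\right) = \left(-22348\right) \left(-32051\right) = 716275748$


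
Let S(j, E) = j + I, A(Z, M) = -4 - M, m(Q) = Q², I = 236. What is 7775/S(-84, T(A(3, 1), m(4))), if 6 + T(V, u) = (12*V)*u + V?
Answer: 7775/152 ≈ 51.151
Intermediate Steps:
T(V, u) = -6 + V + 12*V*u (T(V, u) = -6 + ((12*V)*u + V) = -6 + (12*V*u + V) = -6 + (V + 12*V*u) = -6 + V + 12*V*u)
S(j, E) = 236 + j (S(j, E) = j + 236 = 236 + j)
7775/S(-84, T(A(3, 1), m(4))) = 7775/(236 - 84) = 7775/152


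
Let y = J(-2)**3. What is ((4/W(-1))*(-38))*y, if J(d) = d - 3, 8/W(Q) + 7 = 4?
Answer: -7125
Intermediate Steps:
W(Q) = -8/3 (W(Q) = 8/(-7 + 4) = 8/(-3) = 8*(-1/3) = -8/3)
J(d) = -3 + d
y = -125 (y = (-3 - 2)**3 = (-5)**3 = -125)
((4/W(-1))*(-38))*y = ((4/(-8/3))*(-38))*(-125) = ((4*(-3/8))*(-38))*(-125) = -3/2*(-38)*(-125) = 57*(-125) = -7125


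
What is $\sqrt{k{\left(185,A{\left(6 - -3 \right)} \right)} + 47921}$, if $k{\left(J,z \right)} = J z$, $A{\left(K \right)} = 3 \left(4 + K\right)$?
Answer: $4 \sqrt{3446} \approx 234.81$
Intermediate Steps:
$A{\left(K \right)} = 12 + 3 K$
$\sqrt{k{\left(185,A{\left(6 - -3 \right)} \right)} + 47921} = \sqrt{185 \left(12 + 3 \left(6 - -3\right)\right) + 47921} = \sqrt{185 \left(12 + 3 \left(6 + 3\right)\right) + 47921} = \sqrt{185 \left(12 + 3 \cdot 9\right) + 47921} = \sqrt{185 \left(12 + 27\right) + 47921} = \sqrt{185 \cdot 39 + 47921} = \sqrt{7215 + 47921} = \sqrt{55136} = 4 \sqrt{3446}$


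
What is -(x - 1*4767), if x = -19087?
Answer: 23854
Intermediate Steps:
-(x - 1*4767) = -(-19087 - 1*4767) = -(-19087 - 4767) = -1*(-23854) = 23854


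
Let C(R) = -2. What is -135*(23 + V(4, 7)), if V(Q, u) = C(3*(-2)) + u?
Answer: -3780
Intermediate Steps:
V(Q, u) = -2 + u
-135*(23 + V(4, 7)) = -135*(23 + (-2 + 7)) = -135*(23 + 5) = -135*28 = -3780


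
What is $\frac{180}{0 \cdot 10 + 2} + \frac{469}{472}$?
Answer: $\frac{42949}{472} \approx 90.994$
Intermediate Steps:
$\frac{180}{0 \cdot 10 + 2} + \frac{469}{472} = \frac{180}{0 + 2} + 469 \cdot \frac{1}{472} = \frac{180}{2} + \frac{469}{472} = 180 \cdot \frac{1}{2} + \frac{469}{472} = 90 + \frac{469}{472} = \frac{42949}{472}$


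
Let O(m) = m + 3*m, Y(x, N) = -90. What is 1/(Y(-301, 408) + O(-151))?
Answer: -1/694 ≈ -0.0014409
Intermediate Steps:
O(m) = 4*m
1/(Y(-301, 408) + O(-151)) = 1/(-90 + 4*(-151)) = 1/(-90 - 604) = 1/(-694) = -1/694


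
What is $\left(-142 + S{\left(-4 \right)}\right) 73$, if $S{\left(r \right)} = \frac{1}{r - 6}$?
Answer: $- \frac{103733}{10} \approx -10373.0$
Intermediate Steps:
$S{\left(r \right)} = \frac{1}{-6 + r}$
$\left(-142 + S{\left(-4 \right)}\right) 73 = \left(-142 + \frac{1}{-6 - 4}\right) 73 = \left(-142 + \frac{1}{-10}\right) 73 = \left(-142 - \frac{1}{10}\right) 73 = \left(- \frac{1421}{10}\right) 73 = - \frac{103733}{10}$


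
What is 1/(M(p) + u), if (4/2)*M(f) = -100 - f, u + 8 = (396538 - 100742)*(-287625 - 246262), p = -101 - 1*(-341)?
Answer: -1/157921639230 ≈ -6.3323e-12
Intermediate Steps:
p = 240 (p = -101 + 341 = 240)
u = -157921639060 (u = -8 + (396538 - 100742)*(-287625 - 246262) = -8 + 295796*(-533887) = -8 - 157921639052 = -157921639060)
M(f) = -50 - f/2 (M(f) = (-100 - f)/2 = -50 - f/2)
1/(M(p) + u) = 1/((-50 - 1/2*240) - 157921639060) = 1/((-50 - 120) - 157921639060) = 1/(-170 - 157921639060) = 1/(-157921639230) = -1/157921639230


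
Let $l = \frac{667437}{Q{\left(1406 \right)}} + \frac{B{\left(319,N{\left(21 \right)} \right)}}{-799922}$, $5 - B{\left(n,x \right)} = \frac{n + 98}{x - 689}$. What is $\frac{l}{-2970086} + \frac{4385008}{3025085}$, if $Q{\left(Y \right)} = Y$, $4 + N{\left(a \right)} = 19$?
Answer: $\frac{37111007767102178543059}{25604590154872162635880} \approx 1.4494$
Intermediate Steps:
$N{\left(a \right)} = 15$ ($N{\left(a \right)} = -4 + 19 = 15$)
$B{\left(n,x \right)} = 5 - \frac{98 + n}{-689 + x}$ ($B{\left(n,x \right)} = 5 - \frac{n + 98}{x - 689} = 5 - \frac{98 + n}{-689 + x}$)
$l = \frac{179923468288757}{379020641884}$ ($l = \frac{667437}{1406} + \frac{\frac{1}{-689 + 15} \left(-3543 - 319 + 5 \cdot 15\right)}{-799922} = 667437 \cdot \frac{1}{1406} + \frac{-3543 - 319 + 75}{-674} \left(- \frac{1}{799922}\right) = \frac{667437}{1406} + \left(- \frac{1}{674}\right) \left(-3787\right) \left(- \frac{1}{799922}\right) = \frac{667437}{1406} + \frac{3787}{674} \left(- \frac{1}{799922}\right) = \frac{667437}{1406} - \frac{3787}{539147428} = \frac{179923468288757}{379020641884} \approx 474.71$)
$\frac{l}{-2970086} + \frac{4385008}{3025085} = \frac{179923468288757}{379020641884 \left(-2970086\right)} + \frac{4385008}{3025085} = \frac{179923468288757}{379020641884} \left(- \frac{1}{2970086}\right) + 4385008 \cdot \frac{1}{3025085} = - \frac{179923468288757}{1125723902170682024} + \frac{4385008}{3025085} = \frac{37111007767102178543059}{25604590154872162635880}$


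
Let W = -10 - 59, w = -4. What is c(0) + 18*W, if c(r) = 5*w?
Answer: -1262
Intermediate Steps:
W = -69
c(r) = -20 (c(r) = 5*(-4) = -20)
c(0) + 18*W = -20 + 18*(-69) = -20 - 1242 = -1262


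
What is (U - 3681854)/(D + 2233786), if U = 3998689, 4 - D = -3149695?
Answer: 63367/1076697 ≈ 0.058853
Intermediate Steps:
D = 3149699 (D = 4 - 1*(-3149695) = 4 + 3149695 = 3149699)
(U - 3681854)/(D + 2233786) = (3998689 - 3681854)/(3149699 + 2233786) = 316835/5383485 = 316835*(1/5383485) = 63367/1076697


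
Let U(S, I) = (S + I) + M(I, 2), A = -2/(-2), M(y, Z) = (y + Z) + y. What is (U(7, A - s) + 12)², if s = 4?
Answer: 144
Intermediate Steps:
M(y, Z) = Z + 2*y (M(y, Z) = (Z + y) + y = Z + 2*y)
A = 1 (A = -2*(-½) = 1)
U(S, I) = 2 + S + 3*I (U(S, I) = (S + I) + (2 + 2*I) = (I + S) + (2 + 2*I) = 2 + S + 3*I)
(U(7, A - s) + 12)² = ((2 + 7 + 3*(1 - 1*4)) + 12)² = ((2 + 7 + 3*(1 - 4)) + 12)² = ((2 + 7 + 3*(-3)) + 12)² = ((2 + 7 - 9) + 12)² = (0 + 12)² = 12² = 144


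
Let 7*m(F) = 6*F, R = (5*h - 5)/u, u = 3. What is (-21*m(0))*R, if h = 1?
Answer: 0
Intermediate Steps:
R = 0 (R = (5*1 - 5)/3 = (5 - 5)*(1/3) = 0*(1/3) = 0)
m(F) = 6*F/7 (m(F) = (6*F)/7 = 6*F/7)
(-21*m(0))*R = -18*0*0 = -21*0*0 = 0*0 = 0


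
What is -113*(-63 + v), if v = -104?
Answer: 18871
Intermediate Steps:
-113*(-63 + v) = -113*(-63 - 104) = -113*(-167) = 18871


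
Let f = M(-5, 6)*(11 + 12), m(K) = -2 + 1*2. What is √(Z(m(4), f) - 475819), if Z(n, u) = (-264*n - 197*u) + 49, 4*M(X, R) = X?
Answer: 5*I*√75217/2 ≈ 685.64*I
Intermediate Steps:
M(X, R) = X/4
m(K) = 0 (m(K) = -2 + 2 = 0)
f = -115/4 (f = ((¼)*(-5))*(11 + 12) = -5/4*23 = -115/4 ≈ -28.750)
Z(n, u) = 49 - 264*n - 197*u
√(Z(m(4), f) - 475819) = √((49 - 264*0 - 197*(-115/4)) - 475819) = √((49 + 0 + 22655/4) - 475819) = √(22851/4 - 475819) = √(-1880425/4) = 5*I*√75217/2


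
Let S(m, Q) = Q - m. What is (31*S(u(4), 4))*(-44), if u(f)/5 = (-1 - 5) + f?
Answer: -19096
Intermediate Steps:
u(f) = -30 + 5*f (u(f) = 5*((-1 - 5) + f) = 5*(-6 + f) = -30 + 5*f)
(31*S(u(4), 4))*(-44) = (31*(4 - (-30 + 5*4)))*(-44) = (31*(4 - (-30 + 20)))*(-44) = (31*(4 - 1*(-10)))*(-44) = (31*(4 + 10))*(-44) = (31*14)*(-44) = 434*(-44) = -19096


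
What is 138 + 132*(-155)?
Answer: -20322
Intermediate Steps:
138 + 132*(-155) = 138 - 20460 = -20322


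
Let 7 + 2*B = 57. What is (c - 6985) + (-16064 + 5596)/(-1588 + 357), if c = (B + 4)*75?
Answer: -5910642/1231 ≈ -4801.5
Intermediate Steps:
B = 25 (B = -7/2 + (1/2)*57 = -7/2 + 57/2 = 25)
c = 2175 (c = (25 + 4)*75 = 29*75 = 2175)
(c - 6985) + (-16064 + 5596)/(-1588 + 357) = (2175 - 6985) + (-16064 + 5596)/(-1588 + 357) = -4810 - 10468/(-1231) = -4810 - 10468*(-1/1231) = -4810 + 10468/1231 = -5910642/1231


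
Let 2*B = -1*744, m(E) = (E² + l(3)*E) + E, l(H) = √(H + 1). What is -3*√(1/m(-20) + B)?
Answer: -3*I*√10750715/170 ≈ -57.862*I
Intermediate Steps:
l(H) = √(1 + H)
m(E) = E² + 3*E (m(E) = (E² + √(1 + 3)*E) + E = (E² + √4*E) + E = (E² + 2*E) + E = E² + 3*E)
B = -372 (B = (-1*744)/2 = (½)*(-744) = -372)
-3*√(1/m(-20) + B) = -3*√(1/(-20*(3 - 20)) - 372) = -3*√(1/(-20*(-17)) - 372) = -3*√(1/340 - 372) = -3*I*√10750715/170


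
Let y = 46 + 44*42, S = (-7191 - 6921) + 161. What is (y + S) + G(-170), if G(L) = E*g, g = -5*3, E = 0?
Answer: -12057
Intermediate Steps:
g = -15
S = -13951 (S = -14112 + 161 = -13951)
y = 1894 (y = 46 + 1848 = 1894)
G(L) = 0 (G(L) = 0*(-15) = 0)
(y + S) + G(-170) = (1894 - 13951) + 0 = -12057 + 0 = -12057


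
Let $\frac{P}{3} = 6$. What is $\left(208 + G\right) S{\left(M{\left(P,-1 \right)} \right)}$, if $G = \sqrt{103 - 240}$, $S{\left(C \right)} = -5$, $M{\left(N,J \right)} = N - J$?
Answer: $-1040 - 5 i \sqrt{137} \approx -1040.0 - 58.523 i$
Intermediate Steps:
$P = 18$ ($P = 3 \cdot 6 = 18$)
$G = i \sqrt{137}$ ($G = \sqrt{-137} = i \sqrt{137} \approx 11.705 i$)
$\left(208 + G\right) S{\left(M{\left(P,-1 \right)} \right)} = \left(208 + i \sqrt{137}\right) \left(-5\right) = -1040 - 5 i \sqrt{137}$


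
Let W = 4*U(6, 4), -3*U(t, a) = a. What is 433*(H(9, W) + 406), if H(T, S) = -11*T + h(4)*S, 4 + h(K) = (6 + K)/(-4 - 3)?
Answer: 3054815/21 ≈ 1.4547e+5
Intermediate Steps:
U(t, a) = -a/3
h(K) = -34/7 - K/7 (h(K) = -4 + (6 + K)/(-4 - 3) = -4 + (6 + K)/(-7) = -4 + (6 + K)*(-⅐) = -4 + (-6/7 - K/7) = -34/7 - K/7)
W = -16/3 (W = 4*(-⅓*4) = 4*(-4/3) = -16/3 ≈ -5.3333)
H(T, S) = -11*T - 38*S/7 (H(T, S) = -11*T + (-34/7 - ⅐*4)*S = -11*T + (-34/7 - 4/7)*S = -11*T - 38*S/7)
433*(H(9, W) + 406) = 433*((-11*9 - 38/7*(-16/3)) + 406) = 433*((-99 + 608/21) + 406) = 433*(-1471/21 + 406) = 433*(7055/21) = 3054815/21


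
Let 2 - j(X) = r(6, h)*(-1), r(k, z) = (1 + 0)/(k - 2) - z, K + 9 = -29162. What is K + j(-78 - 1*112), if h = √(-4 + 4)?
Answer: -116675/4 ≈ -29169.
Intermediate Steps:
K = -29171 (K = -9 - 29162 = -29171)
h = 0 (h = √0 = 0)
r(k, z) = 1/(-2 + k) - z
j(X) = 9/4 (j(X) = 2 - (1 + 2*0 - 1*6*0)/(-2 + 6)*(-1) = 2 - (1 + 0 + 0)/4*(-1) = 2 - (¼)*1*(-1) = 2 - (-1)/4 = 2 - 1*(-¼) = 2 + ¼ = 9/4)
K + j(-78 - 1*112) = -29171 + 9/4 = -116675/4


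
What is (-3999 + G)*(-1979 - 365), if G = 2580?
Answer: 3326136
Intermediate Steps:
(-3999 + G)*(-1979 - 365) = (-3999 + 2580)*(-1979 - 365) = -1419*(-2344) = 3326136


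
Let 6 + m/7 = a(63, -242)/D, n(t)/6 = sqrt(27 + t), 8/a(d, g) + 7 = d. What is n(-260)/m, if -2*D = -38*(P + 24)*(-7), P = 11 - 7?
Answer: -22344*I*sqrt(233)/156409 ≈ -2.1806*I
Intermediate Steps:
P = 4
a(d, g) = 8/(-7 + d)
n(t) = 6*sqrt(27 + t)
D = -3724 (D = -(-38*(4 + 24))*(-7)/2 = -(-38*28)*(-7)/2 = -(-532)*(-7) = -1/2*7448 = -3724)
m = -156409/3724 (m = -42 + 7*((8/(-7 + 63))/(-3724)) = -42 + 7*((8/56)*(-1/3724)) = -42 + 7*((8*(1/56))*(-1/3724)) = -42 + 7*((1/7)*(-1/3724)) = -42 + 7*(-1/26068) = -42 - 1/3724 = -156409/3724 ≈ -42.000)
n(-260)/m = (6*sqrt(27 - 260))/(-156409/3724) = (6*sqrt(-233))*(-3724/156409) = (6*(I*sqrt(233)))*(-3724/156409) = (6*I*sqrt(233))*(-3724/156409) = -22344*I*sqrt(233)/156409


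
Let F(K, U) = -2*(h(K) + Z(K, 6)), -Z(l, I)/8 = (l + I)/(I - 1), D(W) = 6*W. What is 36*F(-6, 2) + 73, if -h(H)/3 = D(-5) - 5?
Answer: -7487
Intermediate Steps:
Z(l, I) = -8*(I + l)/(-1 + I) (Z(l, I) = -8*(l + I)/(I - 1) = -8*(I + l)/(-1 + I))
h(H) = 105 (h(H) = -3*(6*(-5) - 5) = -3*(-30 - 5) = -3*(-35) = 105)
F(K, U) = -954/5 + 16*K/5 (F(K, U) = -2*(105 + 8*(-1*6 - K)/(-1 + 6)) = -2*(105 + 8*(-6 - K)/5) = -2*(105 + 8*(⅕)*(-6 - K)) = -2*(105 + (-48/5 - 8*K/5)) = -2*(477/5 - 8*K/5) = -954/5 + 16*K/5)
36*F(-6, 2) + 73 = 36*(-954/5 + (16/5)*(-6)) + 73 = 36*(-954/5 - 96/5) + 73 = 36*(-210) + 73 = -7560 + 73 = -7487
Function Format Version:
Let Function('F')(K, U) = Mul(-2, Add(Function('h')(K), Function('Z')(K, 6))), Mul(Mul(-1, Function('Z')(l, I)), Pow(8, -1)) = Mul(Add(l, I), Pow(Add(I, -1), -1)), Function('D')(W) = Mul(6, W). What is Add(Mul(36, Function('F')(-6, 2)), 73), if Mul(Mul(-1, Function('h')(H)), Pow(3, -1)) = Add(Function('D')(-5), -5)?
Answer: -7487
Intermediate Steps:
Function('Z')(l, I) = Mul(-8, Pow(Add(-1, I), -1), Add(I, l)) (Function('Z')(l, I) = Mul(-8, Mul(Add(l, I), Pow(Add(I, -1), -1))) = Mul(-8, Mul(Add(I, l), Pow(Add(-1, I), -1))) = Mul(-8, Mul(Pow(Add(-1, I), -1), Add(I, l))) = Mul(-8, Pow(Add(-1, I), -1), Add(I, l)))
Function('h')(H) = 105 (Function('h')(H) = Mul(-3, Add(Mul(6, -5), -5)) = Mul(-3, Add(-30, -5)) = Mul(-3, -35) = 105)
Function('F')(K, U) = Add(Rational(-954, 5), Mul(Rational(16, 5), K)) (Function('F')(K, U) = Mul(-2, Add(105, Mul(8, Pow(Add(-1, 6), -1), Add(Mul(-1, 6), Mul(-1, K))))) = Mul(-2, Add(105, Mul(8, Pow(5, -1), Add(-6, Mul(-1, K))))) = Mul(-2, Add(105, Mul(8, Rational(1, 5), Add(-6, Mul(-1, K))))) = Mul(-2, Add(105, Add(Rational(-48, 5), Mul(Rational(-8, 5), K)))) = Mul(-2, Add(Rational(477, 5), Mul(Rational(-8, 5), K))) = Add(Rational(-954, 5), Mul(Rational(16, 5), K)))
Add(Mul(36, Function('F')(-6, 2)), 73) = Add(Mul(36, Add(Rational(-954, 5), Mul(Rational(16, 5), -6))), 73) = Add(Mul(36, Add(Rational(-954, 5), Rational(-96, 5))), 73) = Add(Mul(36, -210), 73) = Add(-7560, 73) = -7487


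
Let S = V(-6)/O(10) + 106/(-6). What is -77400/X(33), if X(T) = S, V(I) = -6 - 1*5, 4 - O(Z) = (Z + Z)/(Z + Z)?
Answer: 29025/8 ≈ 3628.1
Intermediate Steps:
O(Z) = 3 (O(Z) = 4 - (Z + Z)/(Z + Z) = 4 - 2*Z/(2*Z) = 4 - 2*Z*1/(2*Z) = 4 - 1*1 = 4 - 1 = 3)
V(I) = -11 (V(I) = -6 - 5 = -11)
S = -64/3 (S = -11/3 + 106/(-6) = -11*⅓ + 106*(-⅙) = -11/3 - 53/3 = -64/3 ≈ -21.333)
X(T) = -64/3
-77400/X(33) = -77400/(-64/3) = -77400*(-3/64) = 29025/8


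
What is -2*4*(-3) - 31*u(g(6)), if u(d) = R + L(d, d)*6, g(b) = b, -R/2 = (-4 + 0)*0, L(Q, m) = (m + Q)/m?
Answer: -348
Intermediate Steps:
L(Q, m) = (Q + m)/m
R = 0 (R = -2*(-4 + 0)*0 = -(-8)*0 = -2*0 = 0)
u(d) = 12 (u(d) = 0 + ((d + d)/d)*6 = 0 + ((2*d)/d)*6 = 0 + 2*6 = 0 + 12 = 12)
-2*4*(-3) - 31*u(g(6)) = -2*4*(-3) - 31*12 = -8*(-3) - 372 = 24 - 372 = -348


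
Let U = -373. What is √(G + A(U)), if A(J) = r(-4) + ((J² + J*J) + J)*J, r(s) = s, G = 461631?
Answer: I*√103189478 ≈ 10158.0*I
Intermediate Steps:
A(J) = -4 + J*(J + 2*J²) (A(J) = -4 + ((J² + J*J) + J)*J = -4 + ((J² + J²) + J)*J = -4 + (2*J² + J)*J = -4 + (J + 2*J²)*J = -4 + J*(J + 2*J²))
√(G + A(U)) = √(461631 + (-4 + (-373)² + 2*(-373)³)) = √(461631 + (-4 + 139129 + 2*(-51895117))) = √(461631 + (-4 + 139129 - 103790234)) = √(461631 - 103651109) = √(-103189478) = I*√103189478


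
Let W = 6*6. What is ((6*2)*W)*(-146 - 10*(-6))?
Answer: -37152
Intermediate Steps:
W = 36
((6*2)*W)*(-146 - 10*(-6)) = ((6*2)*36)*(-146 - 10*(-6)) = (12*36)*(-146 + 60) = 432*(-86) = -37152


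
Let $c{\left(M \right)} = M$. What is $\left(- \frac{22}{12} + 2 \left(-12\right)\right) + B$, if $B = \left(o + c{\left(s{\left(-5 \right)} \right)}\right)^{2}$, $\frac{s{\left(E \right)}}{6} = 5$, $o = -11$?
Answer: $\frac{2011}{6} \approx 335.17$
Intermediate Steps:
$s{\left(E \right)} = 30$ ($s{\left(E \right)} = 6 \cdot 5 = 30$)
$B = 361$ ($B = \left(-11 + 30\right)^{2} = 19^{2} = 361$)
$\left(- \frac{22}{12} + 2 \left(-12\right)\right) + B = \left(- \frac{22}{12} + 2 \left(-12\right)\right) + 361 = \left(\left(-22\right) \frac{1}{12} - 24\right) + 361 = \left(- \frac{11}{6} - 24\right) + 361 = - \frac{155}{6} + 361 = \frac{2011}{6}$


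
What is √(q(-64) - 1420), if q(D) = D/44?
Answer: 2*I*√42999/11 ≈ 37.702*I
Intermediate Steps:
q(D) = D/44 (q(D) = D*(1/44) = D/44)
√(q(-64) - 1420) = √((1/44)*(-64) - 1420) = √(-16/11 - 1420) = √(-15636/11) = 2*I*√42999/11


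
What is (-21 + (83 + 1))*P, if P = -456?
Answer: -28728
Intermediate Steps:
(-21 + (83 + 1))*P = (-21 + (83 + 1))*(-456) = (-21 + 84)*(-456) = 63*(-456) = -28728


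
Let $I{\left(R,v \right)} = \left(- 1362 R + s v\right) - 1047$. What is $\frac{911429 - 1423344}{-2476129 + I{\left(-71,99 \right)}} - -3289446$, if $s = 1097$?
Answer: $\frac{7473197485381}{2271871} \approx 3.2894 \cdot 10^{6}$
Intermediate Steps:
$I{\left(R,v \right)} = -1047 - 1362 R + 1097 v$ ($I{\left(R,v \right)} = \left(- 1362 R + 1097 v\right) - 1047 = -1047 - 1362 R + 1097 v$)
$\frac{911429 - 1423344}{-2476129 + I{\left(-71,99 \right)}} - -3289446 = \frac{911429 - 1423344}{-2476129 - -204258} - -3289446 = - \frac{511915}{-2476129 + \left(-1047 + 96702 + 108603\right)} + 3289446 = - \frac{511915}{-2476129 + 204258} + 3289446 = - \frac{511915}{-2271871} + 3289446 = \left(-511915\right) \left(- \frac{1}{2271871}\right) + 3289446 = \frac{511915}{2271871} + 3289446 = \frac{7473197485381}{2271871}$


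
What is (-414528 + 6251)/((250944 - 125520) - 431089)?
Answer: 408277/305665 ≈ 1.3357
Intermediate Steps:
(-414528 + 6251)/((250944 - 125520) - 431089) = -408277/(125424 - 431089) = -408277/(-305665) = -408277*(-1/305665) = 408277/305665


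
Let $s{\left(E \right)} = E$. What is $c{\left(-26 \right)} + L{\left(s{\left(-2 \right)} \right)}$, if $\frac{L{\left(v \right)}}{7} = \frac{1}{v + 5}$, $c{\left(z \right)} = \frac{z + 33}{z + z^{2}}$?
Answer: $\frac{4571}{1950} \approx 2.3441$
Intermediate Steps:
$c{\left(z \right)} = \frac{33 + z}{z + z^{2}}$
$L{\left(v \right)} = \frac{7}{5 + v}$ ($L{\left(v \right)} = \frac{7}{v + 5} = \frac{7}{5 + v}$)
$c{\left(-26 \right)} + L{\left(s{\left(-2 \right)} \right)} = \frac{33 - 26}{\left(-26\right) \left(1 - 26\right)} + \frac{7}{5 - 2} = \left(- \frac{1}{26}\right) \frac{1}{-25} \cdot 7 + \frac{7}{3} = \left(- \frac{1}{26}\right) \left(- \frac{1}{25}\right) 7 + 7 \cdot \frac{1}{3} = \frac{7}{650} + \frac{7}{3} = \frac{4571}{1950}$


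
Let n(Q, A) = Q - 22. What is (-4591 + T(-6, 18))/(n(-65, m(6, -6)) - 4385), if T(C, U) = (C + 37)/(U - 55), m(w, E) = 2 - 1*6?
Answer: 84949/82732 ≈ 1.0268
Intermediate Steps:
m(w, E) = -4 (m(w, E) = 2 - 6 = -4)
n(Q, A) = -22 + Q
T(C, U) = (37 + C)/(-55 + U)
(-4591 + T(-6, 18))/(n(-65, m(6, -6)) - 4385) = (-4591 + (37 - 6)/(-55 + 18))/((-22 - 65) - 4385) = (-4591 + 31/(-37))/(-87 - 4385) = (-4591 - 1/37*31)/(-4472) = (-4591 - 31/37)*(-1/4472) = -169898/37*(-1/4472) = 84949/82732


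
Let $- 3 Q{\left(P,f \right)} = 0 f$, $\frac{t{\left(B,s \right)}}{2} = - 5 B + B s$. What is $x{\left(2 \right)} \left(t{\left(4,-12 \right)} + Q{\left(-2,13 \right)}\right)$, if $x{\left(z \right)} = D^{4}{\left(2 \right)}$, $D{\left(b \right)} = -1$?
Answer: $-136$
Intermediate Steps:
$x{\left(z \right)} = 1$ ($x{\left(z \right)} = \left(-1\right)^{4} = 1$)
$t{\left(B,s \right)} = - 10 B + 2 B s$ ($t{\left(B,s \right)} = 2 \left(- 5 B + B s\right) = - 10 B + 2 B s$)
$Q{\left(P,f \right)} = 0$ ($Q{\left(P,f \right)} = - \frac{0 f}{3} = \left(- \frac{1}{3}\right) 0 = 0$)
$x{\left(2 \right)} \left(t{\left(4,-12 \right)} + Q{\left(-2,13 \right)}\right) = 1 \left(2 \cdot 4 \left(-5 - 12\right) + 0\right) = 1 \left(2 \cdot 4 \left(-17\right) + 0\right) = 1 \left(-136 + 0\right) = 1 \left(-136\right) = -136$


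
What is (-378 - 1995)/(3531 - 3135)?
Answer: -791/132 ≈ -5.9924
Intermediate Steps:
(-378 - 1995)/(3531 - 3135) = -2373/396 = -2373*1/396 = -791/132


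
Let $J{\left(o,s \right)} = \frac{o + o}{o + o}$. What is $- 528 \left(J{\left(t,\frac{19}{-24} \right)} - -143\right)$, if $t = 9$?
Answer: $-76032$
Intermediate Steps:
$J{\left(o,s \right)} = 1$ ($J{\left(o,s \right)} = \frac{2 o}{2 o} = 2 o \frac{1}{2 o} = 1$)
$- 528 \left(J{\left(t,\frac{19}{-24} \right)} - -143\right) = - 528 \left(1 - -143\right) = - 528 \left(1 + 143\right) = \left(-528\right) 144 = -76032$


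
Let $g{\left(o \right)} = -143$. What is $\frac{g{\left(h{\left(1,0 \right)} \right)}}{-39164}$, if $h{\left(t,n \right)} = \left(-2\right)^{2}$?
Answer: $\frac{143}{39164} \approx 0.0036513$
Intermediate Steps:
$h{\left(t,n \right)} = 4$
$\frac{g{\left(h{\left(1,0 \right)} \right)}}{-39164} = - \frac{143}{-39164} = \left(-143\right) \left(- \frac{1}{39164}\right) = \frac{143}{39164}$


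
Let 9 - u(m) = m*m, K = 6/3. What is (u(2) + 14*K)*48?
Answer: 1584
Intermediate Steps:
K = 2 (K = 6*(⅓) = 2)
u(m) = 9 - m² (u(m) = 9 - m*m = 9 - m²)
(u(2) + 14*K)*48 = ((9 - 1*2²) + 14*2)*48 = ((9 - 1*4) + 28)*48 = ((9 - 4) + 28)*48 = (5 + 28)*48 = 33*48 = 1584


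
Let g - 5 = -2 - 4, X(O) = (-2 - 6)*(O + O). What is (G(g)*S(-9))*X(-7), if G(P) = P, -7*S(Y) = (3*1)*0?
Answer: 0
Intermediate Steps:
X(O) = -16*O
S(Y) = 0 (S(Y) = -3*1*0/7 = -3*0/7 = -1/7*0 = 0)
g = -1 (g = 5 + (-2 - 4) = 5 - 6 = -1)
(G(g)*S(-9))*X(-7) = (-1*0)*(-16*(-7)) = 0*112 = 0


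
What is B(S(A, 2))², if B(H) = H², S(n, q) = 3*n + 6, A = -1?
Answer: 81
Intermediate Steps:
S(n, q) = 6 + 3*n
B(S(A, 2))² = ((6 + 3*(-1))²)² = ((6 - 3)²)² = (3²)² = 9² = 81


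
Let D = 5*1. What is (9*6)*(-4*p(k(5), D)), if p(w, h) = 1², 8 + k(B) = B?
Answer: -216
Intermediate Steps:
D = 5
k(B) = -8 + B
p(w, h) = 1
(9*6)*(-4*p(k(5), D)) = (9*6)*(-4*1) = 54*(-4) = -216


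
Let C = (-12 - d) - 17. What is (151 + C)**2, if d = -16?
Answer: 19044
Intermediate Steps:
C = -13 (C = (-12 - 1*(-16)) - 17 = (-12 + 16) - 17 = 4 - 17 = -13)
(151 + C)**2 = (151 - 13)**2 = 138**2 = 19044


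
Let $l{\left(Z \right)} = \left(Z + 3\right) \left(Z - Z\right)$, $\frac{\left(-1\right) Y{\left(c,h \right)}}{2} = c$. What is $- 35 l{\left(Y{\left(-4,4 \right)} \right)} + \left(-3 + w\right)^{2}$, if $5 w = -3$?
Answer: $\frac{324}{25} \approx 12.96$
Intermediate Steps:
$Y{\left(c,h \right)} = - 2 c$
$w = - \frac{3}{5}$ ($w = \frac{1}{5} \left(-3\right) = - \frac{3}{5} \approx -0.6$)
$l{\left(Z \right)} = 0$ ($l{\left(Z \right)} = \left(3 + Z\right) 0 = 0$)
$- 35 l{\left(Y{\left(-4,4 \right)} \right)} + \left(-3 + w\right)^{2} = \left(-35\right) 0 + \left(-3 - \frac{3}{5}\right)^{2} = 0 + \left(- \frac{18}{5}\right)^{2} = 0 + \frac{324}{25} = \frac{324}{25}$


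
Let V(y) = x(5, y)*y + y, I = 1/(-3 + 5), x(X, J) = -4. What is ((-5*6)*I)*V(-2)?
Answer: -90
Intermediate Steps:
I = ½ (I = 1/2 = ½ ≈ 0.50000)
V(y) = -3*y (V(y) = -4*y + y = -3*y)
((-5*6)*I)*V(-2) = (-5*6*(½))*(-3*(-2)) = -30*½*6 = -15*6 = -90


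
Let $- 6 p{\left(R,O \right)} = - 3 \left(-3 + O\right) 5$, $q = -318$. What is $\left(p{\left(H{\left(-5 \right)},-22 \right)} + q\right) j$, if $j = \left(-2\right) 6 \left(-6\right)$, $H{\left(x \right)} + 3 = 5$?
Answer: $-27396$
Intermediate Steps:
$H{\left(x \right)} = 2$ ($H{\left(x \right)} = -3 + 5 = 2$)
$j = 72$ ($j = \left(-12\right) \left(-6\right) = 72$)
$p{\left(R,O \right)} = - \frac{15}{2} + \frac{5 O}{2}$ ($p{\left(R,O \right)} = - \frac{- 3 \left(-3 + O\right) 5}{6} = - \frac{\left(9 - 3 O\right) 5}{6} = - \frac{45 - 15 O}{6} = - \frac{15}{2} + \frac{5 O}{2}$)
$\left(p{\left(H{\left(-5 \right)},-22 \right)} + q\right) j = \left(\left(- \frac{15}{2} + \frac{5}{2} \left(-22\right)\right) - 318\right) 72 = \left(\left(- \frac{15}{2} - 55\right) - 318\right) 72 = \left(- \frac{125}{2} - 318\right) 72 = \left(- \frac{761}{2}\right) 72 = -27396$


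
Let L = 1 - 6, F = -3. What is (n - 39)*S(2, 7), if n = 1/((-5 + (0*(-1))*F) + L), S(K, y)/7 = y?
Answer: -19159/10 ≈ -1915.9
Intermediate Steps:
S(K, y) = 7*y
L = -5
n = -⅒ (n = 1/((-5 + (0*(-1))*(-3)) - 5) = 1/((-5 + 0*(-3)) - 5) = 1/((-5 + 0) - 5) = 1/(-5 - 5) = 1/(-10) = -⅒ ≈ -0.10000)
(n - 39)*S(2, 7) = (-⅒ - 39)*(7*7) = -391/10*49 = -19159/10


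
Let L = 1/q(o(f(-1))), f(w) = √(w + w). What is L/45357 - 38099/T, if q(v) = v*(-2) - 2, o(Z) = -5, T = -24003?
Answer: 4608158249/2903210856 ≈ 1.5873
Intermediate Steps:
f(w) = √2*√w (f(w) = √(2*w) = √2*√w)
q(v) = -2 - 2*v (q(v) = -2*v - 2 = -2 - 2*v)
L = ⅛ (L = 1/(-2 - 2*(-5)) = 1/(-2 + 10) = 1/8 = ⅛ ≈ 0.12500)
L/45357 - 38099/T = (⅛)/45357 - 38099/(-24003) = (⅛)*(1/45357) - 38099*(-1/24003) = 1/362856 + 38099/24003 = 4608158249/2903210856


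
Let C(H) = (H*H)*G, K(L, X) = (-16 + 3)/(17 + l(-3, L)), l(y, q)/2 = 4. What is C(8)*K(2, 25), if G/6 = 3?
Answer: -14976/25 ≈ -599.04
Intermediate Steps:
G = 18 (G = 6*3 = 18)
l(y, q) = 8 (l(y, q) = 2*4 = 8)
K(L, X) = -13/25 (K(L, X) = (-16 + 3)/(17 + 8) = -13/25)
C(H) = 18*H² (C(H) = (H*H)*18 = H²*18 = 18*H²)
C(8)*K(2, 25) = (18*8²)*(-13/25) = (18*64)*(-13/25) = 1152*(-13/25) = -14976/25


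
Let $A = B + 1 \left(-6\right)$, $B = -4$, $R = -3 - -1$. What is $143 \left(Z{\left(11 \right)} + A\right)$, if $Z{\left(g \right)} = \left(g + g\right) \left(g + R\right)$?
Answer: $26884$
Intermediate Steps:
$R = -2$ ($R = -3 + 1 = -2$)
$Z{\left(g \right)} = 2 g \left(-2 + g\right)$ ($Z{\left(g \right)} = \left(g + g\right) \left(g - 2\right) = 2 g \left(-2 + g\right)$)
$A = -10$ ($A = -4 + 1 \left(-6\right) = -4 - 6 = -10$)
$143 \left(Z{\left(11 \right)} + A\right) = 143 \left(2 \cdot 11 \left(-2 + 11\right) - 10\right) = 143 \left(2 \cdot 11 \cdot 9 - 10\right) = 143 \left(198 - 10\right) = 143 \cdot 188 = 26884$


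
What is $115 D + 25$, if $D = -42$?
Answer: $-4805$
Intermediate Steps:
$115 D + 25 = 115 \left(-42\right) + 25 = -4830 + 25 = -4805$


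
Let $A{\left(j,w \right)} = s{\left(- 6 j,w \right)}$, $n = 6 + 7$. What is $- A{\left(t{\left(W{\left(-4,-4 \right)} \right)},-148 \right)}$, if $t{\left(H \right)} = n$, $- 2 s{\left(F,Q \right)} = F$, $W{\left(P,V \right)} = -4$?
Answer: $-39$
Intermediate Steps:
$s{\left(F,Q \right)} = - \frac{F}{2}$
$n = 13$
$t{\left(H \right)} = 13$
$A{\left(j,w \right)} = 3 j$ ($A{\left(j,w \right)} = - \frac{\left(-6\right) j}{2} = 3 j$)
$- A{\left(t{\left(W{\left(-4,-4 \right)} \right)},-148 \right)} = - 3 \cdot 13 = \left(-1\right) 39 = -39$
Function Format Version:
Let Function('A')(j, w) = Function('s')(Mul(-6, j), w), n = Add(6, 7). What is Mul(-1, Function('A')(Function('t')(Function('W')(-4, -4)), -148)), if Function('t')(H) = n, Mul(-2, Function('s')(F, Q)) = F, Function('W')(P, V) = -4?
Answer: -39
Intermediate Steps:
Function('s')(F, Q) = Mul(Rational(-1, 2), F)
n = 13
Function('t')(H) = 13
Function('A')(j, w) = Mul(3, j) (Function('A')(j, w) = Mul(Rational(-1, 2), Mul(-6, j)) = Mul(3, j))
Mul(-1, Function('A')(Function('t')(Function('W')(-4, -4)), -148)) = Mul(-1, Mul(3, 13)) = Mul(-1, 39) = -39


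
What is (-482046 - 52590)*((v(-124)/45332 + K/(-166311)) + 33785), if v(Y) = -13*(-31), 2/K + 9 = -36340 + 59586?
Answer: -87899346976162117599047/4866350795159 ≈ -1.8063e+10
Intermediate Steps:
K = 2/23237 (K = 2/(-9 + (-36340 + 59586)) = 2/(-9 + 23246) = 2/23237 ≈ 8.6070e-5)
v(Y) = 403
(-482046 - 52590)*((v(-124)/45332 + K/(-166311)) + 33785) = (-482046 - 52590)*((403/45332 + (2/23237)/(-166311)) + 33785) = -534636*((403*(1/45332) + (2/23237)*(-1/166311)) + 33785) = -534636*((403/45332 - 2/3864568707) + 33785) = -534636*(1557421098257/175188628625724 + 33785) = -534636*5918749375541183597/175188628625724 = -87899346976162117599047/4866350795159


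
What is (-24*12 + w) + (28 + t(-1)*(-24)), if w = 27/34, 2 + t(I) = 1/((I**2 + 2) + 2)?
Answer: -36721/170 ≈ -216.01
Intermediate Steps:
t(I) = -2 + 1/(4 + I**2) (t(I) = -2 + 1/((I**2 + 2) + 2) = -2 + 1/((2 + I**2) + 2) = -2 + 1/(4 + I**2))
w = 27/34 (w = 27*(1/34) = 27/34 ≈ 0.79412)
(-24*12 + w) + (28 + t(-1)*(-24)) = (-24*12 + 27/34) + (28 + ((-7 - 2*(-1)**2)/(4 + (-1)**2))*(-24)) = (-288 + 27/34) + (28 + ((-7 - 2*1)/(4 + 1))*(-24)) = -9765/34 + (28 + ((-7 - 2)/5)*(-24)) = -9765/34 + (28 + ((1/5)*(-9))*(-24)) = -9765/34 + (28 - 9/5*(-24)) = -9765/34 + (28 + 216/5) = -9765/34 + 356/5 = -36721/170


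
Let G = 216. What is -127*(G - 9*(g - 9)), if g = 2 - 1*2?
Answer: -37719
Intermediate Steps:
g = 0 (g = 2 - 2 = 0)
-127*(G - 9*(g - 9)) = -127*(216 - 9*(0 - 9)) = -127*(216 - 9*(-9)) = -127*(216 + 81) = -127*297 = -37719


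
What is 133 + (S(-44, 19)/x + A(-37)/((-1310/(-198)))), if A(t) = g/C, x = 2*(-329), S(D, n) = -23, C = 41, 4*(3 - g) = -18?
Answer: 235129470/1767059 ≈ 133.06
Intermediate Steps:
g = 15/2 (g = 3 - 1/4*(-18) = 3 + 9/2 = 15/2 ≈ 7.5000)
x = -658
A(t) = 15/82 (A(t) = (15/2)/41 = (15/2)*(1/41) = 15/82)
133 + (S(-44, 19)/x + A(-37)/((-1310/(-198)))) = 133 + (-23/(-658) + 15/(82*((-1310/(-198))))) = 133 + (-23*(-1/658) + 15/(82*((-1310*(-1/198))))) = 133 + (23/658 + 15/(82*(655/99))) = 133 + (23/658 + (15/82)*(99/655)) = 133 + (23/658 + 297/10742) = 133 + 110623/1767059 = 235129470/1767059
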